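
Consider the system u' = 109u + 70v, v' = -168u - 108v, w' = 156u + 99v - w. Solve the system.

Coefficient matrix A = [[109, 70, 0], [-168, -108, 0], [156, 99, -1]].
det(A - λI) = 0 gives eigenvalues λ = -3, -1, 4.
For λ=-3: eigenvector (5,-8,6).
For λ=-1: eigenvector (0,0,1).
For λ=4: eigenvector (2,-3,3).
General solution: c_1e^(-3t)(5,-8,6) + c_2e^(-t)(0,0,1) + c_3e^(4t)(2,-3,3).

u(t) = 5c_1e^(-3t) + 2c_3e^(4t), v(t) = -8c_1e^(-3t) - 3c_3e^(4t), w(t) = 6c_1e^(-3t) + c_2e^(-t) + 3c_3e^(4t)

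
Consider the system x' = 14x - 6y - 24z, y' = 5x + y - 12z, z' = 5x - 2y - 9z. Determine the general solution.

Coefficient matrix A = [[14, -6, -24], [5, 1, -12], [5, -2, -9]].
det(A - λI) = 0 gives eigenvalues λ = 4, -1, 3.
For λ=4: eigenvector (3,1,1).
For λ=-1: eigenvector (2,1,1).
For λ=3: eigenvector (-6,-3,-2).
General solution: K_1e^(4t)(3,1,1) + K_2e^(-t)(2,1,1) + K_3e^(3t)(-6,-3,-2).

x(t) = 3K_1e^(4t) + 2K_2e^(-t) - 6K_3e^(3t), y(t) = K_1e^(4t) + K_2e^(-t) - 3K_3e^(3t), z(t) = K_1e^(4t) + K_2e^(-t) - 2K_3e^(3t)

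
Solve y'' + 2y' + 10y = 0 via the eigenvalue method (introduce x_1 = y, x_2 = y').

Let x_1 = y, x_2 = y'. Then x_1' = x_2 and x_2' = -10x_1 - 2x_2.
A = [[0,1],[-10,-2]]; det(A-λI) = λ^2 + 2λ + 10.
Eigenvalues λ = -1 ± 3i.

y(t) = K_1e^(-t)cos(3t) + K_2e^(-t)sin(3t)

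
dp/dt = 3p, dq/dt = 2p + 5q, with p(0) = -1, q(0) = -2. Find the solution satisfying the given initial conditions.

Coefficient matrix A = [[3, 0], [2, 5]].
Characteristic polynomial det(A - λI) = λ^2 - 8λ + 15 = 0.
Eigenvalues λ = 3, 5.
For λ=3: (A-λI) row 2 is [2, 2], so an eigenvector is (-1, 1).
For λ=5: (A-λI) row 1 is [-2, 0], so an eigenvector is (0, -1).
General solution: c_1e^(3t)(-1,1) + c_2e^(5t)(0,-1).
Applying p(0)=-1, q(0)=-2 gives c_1=1, c_2=3.

p(t) = -e^(3t), q(t) = -3e^(5t) + e^(3t)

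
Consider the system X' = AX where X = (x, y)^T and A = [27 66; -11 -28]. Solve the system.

Coefficient matrix A = [[27, 66], [-11, -28]].
Characteristic polynomial det(A - λI) = λ^2 + λ - 30 = 0.
Eigenvalues λ = -6, 5.
For λ=-6: (A-λI) row 1 is [33, 66], so an eigenvector is (2, -1).
For λ=5: (A-λI) row 1 is [22, 66], so an eigenvector is (3, -1).
General solution: K_1e^(-6t)(2,-1) + K_2e^(5t)(3,-1).

x(t) = 2K_1e^(-6t) + 3K_2e^(5t), y(t) = -K_1e^(-6t) - K_2e^(5t)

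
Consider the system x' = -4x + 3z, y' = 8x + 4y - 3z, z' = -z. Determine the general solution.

Coefficient matrix A = [[-4, 0, 3], [8, 4, -3], [0, 0, -1]].
det(A - λI) = 0 gives eigenvalues λ = 4, -4, -1.
For λ=4: eigenvector (0,1,0).
For λ=-4: eigenvector (-1,1,0).
For λ=-1: eigenvector (1,-1,1).
General solution: C_1e^(4t)(0,1,0) + C_2e^(-4t)(-1,1,0) + C_3e^(-t)(1,-1,1).

x(t) = -C_2e^(-4t) + C_3e^(-t), y(t) = C_1e^(4t) + C_2e^(-4t) - C_3e^(-t), z(t) = C_3e^(-t)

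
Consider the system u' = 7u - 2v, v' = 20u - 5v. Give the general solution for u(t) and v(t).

u(t) = -C_1e^(t)sin(2t) + C_2e^(t)cos(2t), v(t) = -3C_1e^(t)sin(2t) + C_1e^(t)cos(2t) + C_2e^(t)sin(2t) + 3C_2e^(t)cos(2t)

Coefficient matrix A = [[7, -2], [20, -5]].
Characteristic polynomial det(A - λI) = λ^2 - 2λ + 5 = 0.
Eigenvalues λ = 1 ± 2i (complex conjugate pair).
For λ=1+2i: an eigenvector is (0,1) - i(-1,-3) = (0 + i, 1 + 3i).
A real fundamental pair from Re and Im of e^((1+2i)t)v: X_1 = e^(t)(cos(2t)·(0,1) + sin(2t)·(-1,-3)), X_2 = e^(t)(sin(2t)·(0,1) - cos(2t)·(-1,-3)).
General solution: C_1X_1 + C_2X_2.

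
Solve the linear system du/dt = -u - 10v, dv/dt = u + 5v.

u(t) = c_1e^(2t)sin(t) + 3c_1e^(2t)cos(t) + 3c_2e^(2t)sin(t) - c_2e^(2t)cos(t), v(t) = -c_1e^(2t)cos(t) - c_2e^(2t)sin(t)

Coefficient matrix A = [[-1, -10], [1, 5]].
Characteristic polynomial det(A - λI) = λ^2 - 4λ + 5 = 0.
Eigenvalues λ = 2 ± i (complex conjugate pair).
For λ=2+i: an eigenvector is (3,-1) - i(1,0) = (3 - i, -1).
A real fundamental pair from Re and Im of e^((2+i)t)v: X_1 = e^(2t)(cos(t)·(3,-1) + sin(t)·(1,0)), X_2 = e^(2t)(sin(t)·(3,-1) - cos(t)·(1,0)).
General solution: c_1X_1 + c_2X_2.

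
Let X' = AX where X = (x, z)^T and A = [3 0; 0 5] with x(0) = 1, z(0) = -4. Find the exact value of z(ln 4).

A = [[3,0],[0,5]]; eigenvalues λ = 5, 3.
Eigenvectors: (0,1) for λ=5, (-1,0) for λ=3.
From the initial condition, c_1 = -4, c_2 = -1.
z(ln 4) = (-4)(4^5)(1) + (-1)(4^3)(0) = -4096.

-4096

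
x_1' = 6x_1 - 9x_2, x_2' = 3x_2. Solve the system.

Coefficient matrix A = [[6, -9], [0, 3]].
Characteristic polynomial det(A - λI) = λ^2 - 9λ + 18 = 0.
Eigenvalues λ = 6, 3.
For λ=6: (A-λI) row 1 is [0, -9], so an eigenvector is (-1, 0).
For λ=3: (A-λI) row 1 is [3, -9], so an eigenvector is (-3, -1).
General solution: C_1e^(6t)(-1,0) + C_2e^(3t)(-3,-1).

x_1(t) = -C_1e^(6t) - 3C_2e^(3t), x_2(t) = -C_2e^(3t)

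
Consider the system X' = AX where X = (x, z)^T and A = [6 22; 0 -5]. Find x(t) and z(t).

x(t) = K_1e^(6t) - 2K_2e^(-5t), z(t) = K_2e^(-5t)

Coefficient matrix A = [[6, 22], [0, -5]].
Characteristic polynomial det(A - λI) = λ^2 - λ - 30 = 0.
Eigenvalues λ = 6, -5.
For λ=6: (A-λI) row 1 is [0, 22], so an eigenvector is (1, 0).
For λ=-5: (A-λI) row 1 is [11, 22], so an eigenvector is (-2, 1).
General solution: K_1e^(6t)(1,0) + K_2e^(-5t)(-2,1).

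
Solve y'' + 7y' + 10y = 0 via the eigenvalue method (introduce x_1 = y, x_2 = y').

Let x_1 = y, x_2 = y'. Then x_1' = x_2 and x_2' = -10x_1 - 7x_2.
A = [[0,1],[-10,-7]]; det(A-λI) = λ^2 + 7λ + 10.
Eigenvalues λ = -2, -5 with eigenvectors (1,-2), (1,-5).

y(t) = C_1e^(-2t) + C_2e^(-5t)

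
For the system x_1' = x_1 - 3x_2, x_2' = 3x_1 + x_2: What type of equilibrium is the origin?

A = [[1,-3],[3,1]]; det(A-λI) = λ^2 - 2λ + 10.
λ = 1 ± 3i: positive real part.

unstable spiral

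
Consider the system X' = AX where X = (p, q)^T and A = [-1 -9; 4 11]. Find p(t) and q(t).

p(t) = 3K_1e^(5t) + 3K_2te^(5t) - 2K_2e^(5t), q(t) = -2K_1e^(5t) - 2K_2te^(5t) + K_2e^(5t)

Coefficient matrix A = [[-1, -9], [4, 11]].
Characteristic polynomial det(A - λI) = λ^2 - 10λ + 25 = 0.
Single eigenvalue λ = 5 with algebraic multiplicity 2.
Eigenvector v = (3,-2); generalized eigenvector w with (A-λI)w=v is (-2,1).
General solution: e^(5t)[K_1·v + K_2·(t·v + w)].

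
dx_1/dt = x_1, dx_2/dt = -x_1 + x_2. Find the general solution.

Coefficient matrix A = [[1, 0], [-1, 1]].
Characteristic polynomial det(A - λI) = λ^2 - 2λ + 1 = 0.
Single eigenvalue λ = 1 with algebraic multiplicity 2.
Eigenvector v = (0,1); generalized eigenvector w with (A-λI)w=v is (-1,2).
General solution: e^(t)[K_1·v + K_2·(t·v + w)].

x_1(t) = -K_2e^(t), x_2(t) = K_1e^(t) + K_2te^(t) + 2K_2e^(t)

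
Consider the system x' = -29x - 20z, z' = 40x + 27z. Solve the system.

x(t) = 2c_1e^(-t)sin(4t) - c_1e^(-t)cos(4t) - c_2e^(-t)sin(4t) - 2c_2e^(-t)cos(4t), z(t) = -3c_1e^(-t)sin(4t) + c_1e^(-t)cos(4t) + c_2e^(-t)sin(4t) + 3c_2e^(-t)cos(4t)

Coefficient matrix A = [[-29, -20], [40, 27]].
Characteristic polynomial det(A - λI) = λ^2 + 2λ + 17 = 0.
Eigenvalues λ = -1 ± 4i (complex conjugate pair).
For λ=-1+4i: an eigenvector is (-1,1) - i(2,-3) = (-1 - 2i, 1 + 3i).
A real fundamental pair from Re and Im of e^((-1+4i)t)v: X_1 = e^(-t)(cos(4t)·(-1,1) + sin(4t)·(2,-3)), X_2 = e^(-t)(sin(4t)·(-1,1) - cos(4t)·(2,-3)).
General solution: c_1X_1 + c_2X_2.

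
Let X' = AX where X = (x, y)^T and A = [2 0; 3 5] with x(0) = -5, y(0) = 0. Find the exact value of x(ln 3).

-45

A = [[2,0],[3,5]]; eigenvalues λ = 5, 2.
Eigenvectors: (0,1) for λ=5, (1,-1) for λ=2.
From the initial condition, c_1 = -5, c_2 = -5.
x(ln 3) = (-5)(3^5)(0) + (-5)(3^2)(1) = -45.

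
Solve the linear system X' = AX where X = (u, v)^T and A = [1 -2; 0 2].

u(t) = -K_1e^(t) - 2K_2e^(2t), v(t) = K_2e^(2t)

Coefficient matrix A = [[1, -2], [0, 2]].
Characteristic polynomial det(A - λI) = λ^2 - 3λ + 2 = 0.
Eigenvalues λ = 1, 2.
For λ=1: (A-λI) row 1 is [0, -2], so an eigenvector is (-1, 0).
For λ=2: (A-λI) row 1 is [-1, -2], so an eigenvector is (-2, 1).
General solution: K_1e^(t)(-1,0) + K_2e^(2t)(-2,1).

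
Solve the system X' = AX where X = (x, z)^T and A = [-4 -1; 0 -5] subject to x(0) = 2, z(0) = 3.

x(t) = -e^(-4t) + 3e^(-5t), z(t) = 3e^(-5t)

Coefficient matrix A = [[-4, -1], [0, -5]].
Characteristic polynomial det(A - λI) = λ^2 + 9λ + 20 = 0.
Eigenvalues λ = -5, -4.
For λ=-5: (A-λI) row 1 is [1, -1], so an eigenvector is (-1, -1).
For λ=-4: (A-λI) row 1 is [0, -1], so an eigenvector is (1, 0).
General solution: C_1e^(-5t)(-1,-1) + C_2e^(-4t)(1,0).
Applying x(0)=2, z(0)=3 gives C_1=-3, C_2=-1.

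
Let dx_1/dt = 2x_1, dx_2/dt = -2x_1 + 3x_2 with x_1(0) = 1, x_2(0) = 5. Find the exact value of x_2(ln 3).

A = [[2,0],[-2,3]]; eigenvalues λ = 3, 2.
Eigenvectors: (0,1) for λ=3, (1,2) for λ=2.
From the initial condition, c_1 = 3, c_2 = 1.
x_2(ln 3) = (3)(3^3)(1) + (1)(3^2)(2) = 99.

99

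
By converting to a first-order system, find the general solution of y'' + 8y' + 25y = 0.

Let x_1 = y, x_2 = y'. Then x_1' = x_2 and x_2' = -25x_1 - 8x_2.
A = [[0,1],[-25,-8]]; det(A-λI) = λ^2 + 8λ + 25.
Eigenvalues λ = -4 ± 3i.

y(t) = C_1e^(-4t)cos(3t) + C_2e^(-4t)sin(3t)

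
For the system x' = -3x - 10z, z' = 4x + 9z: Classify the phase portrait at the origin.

A = [[-3,-10],[4,9]]; det(A-λI) = λ^2 - 6λ + 13.
λ = 3 ± 2i: positive real part.

unstable spiral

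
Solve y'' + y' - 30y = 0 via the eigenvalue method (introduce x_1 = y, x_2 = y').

Let x_1 = y, x_2 = y'. Then x_1' = x_2 and x_2' = 30x_1 - x_2.
A = [[0,1],[30,-1]]; det(A-λI) = λ^2 + λ - 30.
Eigenvalues λ = 5, -6 with eigenvectors (1,5), (1,-6).

y(t) = C_1e^(5t) + C_2e^(-6t)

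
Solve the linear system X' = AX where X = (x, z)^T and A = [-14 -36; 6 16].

x(t) = -2K_1e^(4t) - 3K_2e^(-2t), z(t) = K_1e^(4t) + K_2e^(-2t)

Coefficient matrix A = [[-14, -36], [6, 16]].
Characteristic polynomial det(A - λI) = λ^2 - 2λ - 8 = 0.
Eigenvalues λ = 4, -2.
For λ=4: (A-λI) row 1 is [-18, -36], so an eigenvector is (-2, 1).
For λ=-2: (A-λI) row 1 is [-12, -36], so an eigenvector is (-3, 1).
General solution: K_1e^(4t)(-2,1) + K_2e^(-2t)(-3,1).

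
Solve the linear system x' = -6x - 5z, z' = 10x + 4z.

Coefficient matrix A = [[-6, -5], [10, 4]].
Characteristic polynomial det(A - λI) = λ^2 + 2λ + 26 = 0.
Eigenvalues λ = -1 ± 5i (complex conjugate pair).
For λ=-1+5i: an eigenvector is (0,1) - i(-1,1) = (0 + i, 1 - i).
A real fundamental pair from Re and Im of e^((-1+5i)t)v: X_1 = e^(-t)(cos(5t)·(0,1) + sin(5t)·(-1,1)), X_2 = e^(-t)(sin(5t)·(0,1) - cos(5t)·(-1,1)).
General solution: C_1X_1 + C_2X_2.

x(t) = -C_1e^(-t)sin(5t) + C_2e^(-t)cos(5t), z(t) = C_1e^(-t)sin(5t) + C_1e^(-t)cos(5t) + C_2e^(-t)sin(5t) - C_2e^(-t)cos(5t)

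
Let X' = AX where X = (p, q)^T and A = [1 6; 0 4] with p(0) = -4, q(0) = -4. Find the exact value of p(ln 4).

-2032

A = [[1,6],[0,4]]; eigenvalues λ = 4, 1.
Eigenvectors: (2,1) for λ=4, (1,0) for λ=1.
From the initial condition, c_1 = -4, c_2 = 4.
p(ln 4) = (-4)(4^4)(2) + (4)(4^1)(1) = -2032.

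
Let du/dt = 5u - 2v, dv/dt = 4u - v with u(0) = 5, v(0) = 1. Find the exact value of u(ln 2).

64

A = [[5,-2],[4,-1]]; eigenvalues λ = 1, 3.
Eigenvectors: (-1,-2) for λ=1, (-1,-1) for λ=3.
From the initial condition, c_1 = 4, c_2 = -9.
u(ln 2) = (4)(2^1)(-1) + (-9)(2^3)(-1) = 64.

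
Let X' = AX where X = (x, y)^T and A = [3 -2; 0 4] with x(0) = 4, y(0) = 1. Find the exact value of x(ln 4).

-128

A = [[3,-2],[0,4]]; eigenvalues λ = 4, 3.
Eigenvectors: (-2,1) for λ=4, (-1,0) for λ=3.
From the initial condition, c_1 = 1, c_2 = -6.
x(ln 4) = (1)(4^4)(-2) + (-6)(4^3)(-1) = -128.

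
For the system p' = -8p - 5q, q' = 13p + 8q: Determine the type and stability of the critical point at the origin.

A = [[-8,-5],[13,8]]; det(A-λI) = λ^2 + 1.
λ = 0 ± i: zero real part.

center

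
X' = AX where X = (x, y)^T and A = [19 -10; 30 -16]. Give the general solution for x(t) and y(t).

x(t) = C_1e^(-t) - 2C_2e^(4t), y(t) = 2C_1e^(-t) - 3C_2e^(4t)

Coefficient matrix A = [[19, -10], [30, -16]].
Characteristic polynomial det(A - λI) = λ^2 - 3λ - 4 = 0.
Eigenvalues λ = -1, 4.
For λ=-1: (A-λI) row 1 is [20, -10], so an eigenvector is (1, 2).
For λ=4: (A-λI) row 1 is [15, -10], so an eigenvector is (-2, -3).
General solution: C_1e^(-t)(1,2) + C_2e^(4t)(-2,-3).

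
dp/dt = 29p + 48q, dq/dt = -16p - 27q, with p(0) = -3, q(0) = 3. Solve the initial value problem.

p(t) = 6e^(5t) - 9e^(-3t), q(t) = -3e^(5t) + 6e^(-3t)

Coefficient matrix A = [[29, 48], [-16, -27]].
Characteristic polynomial det(A - λI) = λ^2 - 2λ - 15 = 0.
Eigenvalues λ = 5, -3.
For λ=5: (A-λI) row 1 is [24, 48], so an eigenvector is (2, -1).
For λ=-3: (A-λI) row 1 is [32, 48], so an eigenvector is (3, -2).
General solution: K_1e^(5t)(2,-1) + K_2e^(-3t)(3,-2).
Applying p(0)=-3, q(0)=3 gives K_1=3, K_2=-3.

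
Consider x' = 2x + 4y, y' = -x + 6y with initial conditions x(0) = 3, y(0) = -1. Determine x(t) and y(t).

Coefficient matrix A = [[2, 4], [-1, 6]].
Characteristic polynomial det(A - λI) = λ^2 - 8λ + 16 = 0.
Single eigenvalue λ = 4 with algebraic multiplicity 2.
Eigenvector v = (2,1); generalized eigenvector w with (A-λI)w=v is (-3,-1).
General solution: e^(4t)[K_1·v + K_2·(t·v + w)].
Applying x(0)=3, y(0)=-1 gives K_1=-6, K_2=-5.

x(t) = -10te^(4t) + 3e^(4t), y(t) = -5te^(4t) - e^(4t)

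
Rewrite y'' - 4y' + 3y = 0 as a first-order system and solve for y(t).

y(t) = K_1e^(3t) + K_2e^(t)

Let x_1 = y, x_2 = y'. Then x_1' = x_2 and x_2' = -3x_1 + 4x_2.
A = [[0,1],[-3,4]]; det(A-λI) = λ^2 - 4λ + 3.
Eigenvalues λ = 3, 1 with eigenvectors (1,3), (1,1).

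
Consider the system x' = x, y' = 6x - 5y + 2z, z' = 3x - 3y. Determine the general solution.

Coefficient matrix A = [[1, 0, 0], [6, -5, 2], [3, -3, 0]].
det(A - λI) = 0 gives eigenvalues λ = 1, -2, -3.
For λ=1: eigenvector (1,1,0).
For λ=-2: eigenvector (0,2,3).
For λ=-3: eigenvector (0,1,1).
General solution: c_1e^(t)(1,1,0) + c_2e^(-2t)(0,2,3) + c_3e^(-3t)(0,1,1).

x(t) = c_1e^(t), y(t) = c_1e^(t) + 2c_2e^(-2t) + c_3e^(-3t), z(t) = 3c_2e^(-2t) + c_3e^(-3t)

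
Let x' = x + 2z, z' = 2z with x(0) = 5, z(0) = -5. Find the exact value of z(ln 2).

A = [[1,2],[0,2]]; eigenvalues λ = 2, 1.
Eigenvectors: (-2,-1) for λ=2, (-1,0) for λ=1.
From the initial condition, c_1 = 5, c_2 = -15.
z(ln 2) = (5)(2^2)(-1) + (-15)(2^1)(0) = -20.

-20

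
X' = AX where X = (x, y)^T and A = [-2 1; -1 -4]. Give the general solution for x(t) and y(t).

x(t) = -K_1e^(-3t) - K_2te^(-3t) - 2K_2e^(-3t), y(t) = K_1e^(-3t) + K_2te^(-3t) + K_2e^(-3t)

Coefficient matrix A = [[-2, 1], [-1, -4]].
Characteristic polynomial det(A - λI) = λ^2 + 6λ + 9 = 0.
Single eigenvalue λ = -3 with algebraic multiplicity 2.
Eigenvector v = (-1,1); generalized eigenvector w with (A-λI)w=v is (-2,1).
General solution: e^(-3t)[K_1·v + K_2·(t·v + w)].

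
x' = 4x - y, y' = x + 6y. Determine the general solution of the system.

x(t) = -c_1e^(5t) - c_2te^(5t), y(t) = c_1e^(5t) + c_2te^(5t) + c_2e^(5t)

Coefficient matrix A = [[4, -1], [1, 6]].
Characteristic polynomial det(A - λI) = λ^2 - 10λ + 25 = 0.
Single eigenvalue λ = 5 with algebraic multiplicity 2.
Eigenvector v = (-1,1); generalized eigenvector w with (A-λI)w=v is (0,1).
General solution: e^(5t)[c_1·v + c_2·(t·v + w)].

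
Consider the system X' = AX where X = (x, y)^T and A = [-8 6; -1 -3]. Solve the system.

x(t) = 2c_1e^(-5t) + 3c_2e^(-6t), y(t) = c_1e^(-5t) + c_2e^(-6t)

Coefficient matrix A = [[-8, 6], [-1, -3]].
Characteristic polynomial det(A - λI) = λ^2 + 11λ + 30 = 0.
Eigenvalues λ = -5, -6.
For λ=-5: (A-λI) row 1 is [-3, 6], so an eigenvector is (2, 1).
For λ=-6: (A-λI) row 1 is [-2, 6], so an eigenvector is (3, 1).
General solution: c_1e^(-5t)(2,1) + c_2e^(-6t)(3,1).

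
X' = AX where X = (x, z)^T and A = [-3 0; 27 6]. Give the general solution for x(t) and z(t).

x(t) = -c_2e^(-3t), z(t) = -c_1e^(6t) + 3c_2e^(-3t)

Coefficient matrix A = [[-3, 0], [27, 6]].
Characteristic polynomial det(A - λI) = λ^2 - 3λ - 18 = 0.
Eigenvalues λ = 6, -3.
For λ=6: (A-λI) row 1 is [-9, 0], so an eigenvector is (0, -1).
For λ=-3: (A-λI) row 2 is [27, 9], so an eigenvector is (-1, 3).
General solution: c_1e^(6t)(0,-1) + c_2e^(-3t)(-1,3).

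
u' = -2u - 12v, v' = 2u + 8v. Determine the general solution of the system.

Coefficient matrix A = [[-2, -12], [2, 8]].
Characteristic polynomial det(A - λI) = λ^2 - 6λ + 8 = 0.
Eigenvalues λ = 4, 2.
For λ=4: (A-λI) row 1 is [-6, -12], so an eigenvector is (-2, 1).
For λ=2: (A-λI) row 1 is [-4, -12], so an eigenvector is (3, -1).
General solution: K_1e^(4t)(-2,1) + K_2e^(2t)(3,-1).

u(t) = -2K_1e^(4t) + 3K_2e^(2t), v(t) = K_1e^(4t) - K_2e^(2t)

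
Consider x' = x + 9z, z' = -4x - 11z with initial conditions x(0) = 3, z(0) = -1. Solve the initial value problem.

Coefficient matrix A = [[1, 9], [-4, -11]].
Characteristic polynomial det(A - λI) = λ^2 + 10λ + 25 = 0.
Single eigenvalue λ = -5 with algebraic multiplicity 2.
Eigenvector v = (3,-2); generalized eigenvector w with (A-λI)w=v is (-1,1).
General solution: e^(-5t)[c_1·v + c_2·(t·v + w)].
Applying x(0)=3, z(0)=-1 gives c_1=2, c_2=3.

x(t) = 9te^(-5t) + 3e^(-5t), z(t) = -6te^(-5t) - e^(-5t)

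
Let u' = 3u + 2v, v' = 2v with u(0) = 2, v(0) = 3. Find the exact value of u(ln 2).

40

A = [[3,2],[0,2]]; eigenvalues λ = 2, 3.
Eigenvectors: (-2,1) for λ=2, (1,0) for λ=3.
From the initial condition, c_1 = 3, c_2 = 8.
u(ln 2) = (3)(2^2)(-2) + (8)(2^3)(1) = 40.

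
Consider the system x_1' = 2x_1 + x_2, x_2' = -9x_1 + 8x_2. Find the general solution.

x_1(t) = -c_1e^(5t) - c_2te^(5t), x_2(t) = -3c_1e^(5t) - 3c_2te^(5t) - c_2e^(5t)

Coefficient matrix A = [[2, 1], [-9, 8]].
Characteristic polynomial det(A - λI) = λ^2 - 10λ + 25 = 0.
Single eigenvalue λ = 5 with algebraic multiplicity 2.
Eigenvector v = (-1,-3); generalized eigenvector w with (A-λI)w=v is (0,-1).
General solution: e^(5t)[c_1·v + c_2·(t·v + w)].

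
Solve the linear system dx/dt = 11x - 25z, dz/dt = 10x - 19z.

Coefficient matrix A = [[11, -25], [10, -19]].
Characteristic polynomial det(A - λI) = λ^2 + 8λ + 41 = 0.
Eigenvalues λ = -4 ± 5i (complex conjugate pair).
For λ=-4+5i: an eigenvector is (1,1) - i(-2,-1) = (1 + 2i, 1 + i).
A real fundamental pair from Re and Im of e^((-4+5i)t)v: X_1 = e^(-4t)(cos(5t)·(1,1) + sin(5t)·(-2,-1)), X_2 = e^(-4t)(sin(5t)·(1,1) - cos(5t)·(-2,-1)).
General solution: c_1X_1 + c_2X_2.

x(t) = -2c_1e^(-4t)sin(5t) + c_1e^(-4t)cos(5t) + c_2e^(-4t)sin(5t) + 2c_2e^(-4t)cos(5t), z(t) = -c_1e^(-4t)sin(5t) + c_1e^(-4t)cos(5t) + c_2e^(-4t)sin(5t) + c_2e^(-4t)cos(5t)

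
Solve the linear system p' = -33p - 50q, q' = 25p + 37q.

Coefficient matrix A = [[-33, -50], [25, 37]].
Characteristic polynomial det(A - λI) = λ^2 - 4λ + 29 = 0.
Eigenvalues λ = 2 ± 5i (complex conjugate pair).
For λ=2+5i: an eigenvector is (-1,1) - i(-3,2) = (-1 + 3i, 1 - 2i).
A real fundamental pair from Re and Im of e^((2+5i)t)v: X_1 = e^(2t)(cos(5t)·(-1,1) + sin(5t)·(-3,2)), X_2 = e^(2t)(sin(5t)·(-1,1) - cos(5t)·(-3,2)).
General solution: C_1X_1 + C_2X_2.

p(t) = -3C_1e^(2t)sin(5t) - C_1e^(2t)cos(5t) - C_2e^(2t)sin(5t) + 3C_2e^(2t)cos(5t), q(t) = 2C_1e^(2t)sin(5t) + C_1e^(2t)cos(5t) + C_2e^(2t)sin(5t) - 2C_2e^(2t)cos(5t)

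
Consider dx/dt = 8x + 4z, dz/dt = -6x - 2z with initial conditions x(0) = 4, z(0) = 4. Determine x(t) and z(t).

Coefficient matrix A = [[8, 4], [-6, -2]].
Characteristic polynomial det(A - λI) = λ^2 - 6λ + 8 = 0.
Eigenvalues λ = 4, 2.
For λ=4: (A-λI) row 1 is [4, 4], so an eigenvector is (1, -1).
For λ=2: (A-λI) row 1 is [6, 4], so an eigenvector is (2, -3).
General solution: c_1e^(4t)(1,-1) + c_2e^(2t)(2,-3).
Applying x(0)=4, z(0)=4 gives c_1=20, c_2=-8.

x(t) = 20e^(4t) - 16e^(2t), z(t) = -20e^(4t) + 24e^(2t)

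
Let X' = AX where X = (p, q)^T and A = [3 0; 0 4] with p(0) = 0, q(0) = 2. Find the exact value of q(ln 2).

32

A = [[3,0],[0,4]]; eigenvalues λ = 4, 3.
Eigenvectors: (0,1) for λ=4, (-1,0) for λ=3.
From the initial condition, c_1 = 2, c_2 = 0.
q(ln 2) = (2)(2^4)(1) + (0)(2^3)(0) = 32.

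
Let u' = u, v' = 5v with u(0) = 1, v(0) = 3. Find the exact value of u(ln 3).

A = [[1,0],[0,5]]; eigenvalues λ = 5, 1.
Eigenvectors: (0,1) for λ=5, (-1,0) for λ=1.
From the initial condition, c_1 = 3, c_2 = -1.
u(ln 3) = (3)(3^5)(0) + (-1)(3^1)(-1) = 3.

3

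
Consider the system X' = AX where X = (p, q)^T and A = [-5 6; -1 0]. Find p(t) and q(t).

Coefficient matrix A = [[-5, 6], [-1, 0]].
Characteristic polynomial det(A - λI) = λ^2 + 5λ + 6 = 0.
Eigenvalues λ = -3, -2.
For λ=-3: (A-λI) row 1 is [-2, 6], so an eigenvector is (3, 1).
For λ=-2: (A-λI) row 1 is [-3, 6], so an eigenvector is (2, 1).
General solution: K_1e^(-3t)(3,1) + K_2e^(-2t)(2,1).

p(t) = 3K_1e^(-3t) + 2K_2e^(-2t), q(t) = K_1e^(-3t) + K_2e^(-2t)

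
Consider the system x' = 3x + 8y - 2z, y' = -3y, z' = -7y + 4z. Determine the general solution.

x(t) = -K_1e^(-3t) + K_2e^(3t) - 2K_3e^(4t), y(t) = K_1e^(-3t), z(t) = K_1e^(-3t) + K_3e^(4t)

Coefficient matrix A = [[3, 8, -2], [0, -3, 0], [0, -7, 4]].
det(A - λI) = 0 gives eigenvalues λ = -3, 3, 4.
For λ=-3: eigenvector (-1,1,1).
For λ=3: eigenvector (1,0,0).
For λ=4: eigenvector (-2,0,1).
General solution: K_1e^(-3t)(-1,1,1) + K_2e^(3t)(1,0,0) + K_3e^(4t)(-2,0,1).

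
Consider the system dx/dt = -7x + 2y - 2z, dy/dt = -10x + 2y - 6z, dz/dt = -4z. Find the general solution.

x(t) = K_1e^(-3t) + 2K_3e^(-2t), y(t) = 2K_1e^(-3t) + K_2e^(-4t) + 5K_3e^(-2t), z(t) = K_2e^(-4t)

Coefficient matrix A = [[-7, 2, -2], [-10, 2, -6], [0, 0, -4]].
det(A - λI) = 0 gives eigenvalues λ = -3, -4, -2.
For λ=-3: eigenvector (1,2,0).
For λ=-4: eigenvector (0,1,1).
For λ=-2: eigenvector (2,5,0).
General solution: K_1e^(-3t)(1,2,0) + K_2e^(-4t)(0,1,1) + K_3e^(-2t)(2,5,0).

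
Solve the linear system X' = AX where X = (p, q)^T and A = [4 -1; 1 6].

Coefficient matrix A = [[4, -1], [1, 6]].
Characteristic polynomial det(A - λI) = λ^2 - 10λ + 25 = 0.
Single eigenvalue λ = 5 with algebraic multiplicity 2.
Eigenvector v = (1,-1); generalized eigenvector w with (A-λI)w=v is (2,-3).
General solution: e^(5t)[K_1·v + K_2·(t·v + w)].

p(t) = K_1e^(5t) + K_2te^(5t) + 2K_2e^(5t), q(t) = -K_1e^(5t) - K_2te^(5t) - 3K_2e^(5t)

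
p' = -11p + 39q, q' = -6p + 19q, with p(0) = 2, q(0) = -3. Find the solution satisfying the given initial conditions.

p(t) = -49e^(4t)sin(3t) + 2e^(4t)cos(3t), q(t) = -19e^(4t)sin(3t) - 3e^(4t)cos(3t)

Coefficient matrix A = [[-11, 39], [-6, 19]].
Characteristic polynomial det(A - λI) = λ^2 - 8λ + 25 = 0.
Eigenvalues λ = 4 ± 3i (complex conjugate pair).
For λ=4+3i: an eigenvector is (-2,-1) - i(-3,-1) = (-2 + 3i, -1 + i).
A real fundamental pair from Re and Im of e^((4+3i)t)v: X_1 = e^(4t)(cos(3t)·(-2,-1) + sin(3t)·(-3,-1)), X_2 = e^(4t)(sin(3t)·(-2,-1) - cos(3t)·(-3,-1)).
General solution: C_1X_1 + C_2X_2.
Applying p(0)=2, q(0)=-3 gives C_1=11, C_2=8.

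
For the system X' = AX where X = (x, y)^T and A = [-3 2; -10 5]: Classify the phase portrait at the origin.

A = [[-3,2],[-10,5]]; det(A-λI) = λ^2 - 2λ + 5.
λ = 1 ± 2i: positive real part.

unstable spiral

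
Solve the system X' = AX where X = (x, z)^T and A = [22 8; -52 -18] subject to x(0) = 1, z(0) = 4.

Coefficient matrix A = [[22, 8], [-52, -18]].
Characteristic polynomial det(A - λI) = λ^2 - 4λ + 20 = 0.
Eigenvalues λ = 2 ± 4i (complex conjugate pair).
For λ=2+4i: an eigenvector is (-1,2) - i(-1,3) = (-1 + i, 2 - 3i).
A real fundamental pair from Re and Im of e^((2+4i)t)v: X_1 = e^(2t)(cos(4t)·(-1,2) + sin(4t)·(-1,3)), X_2 = e^(2t)(sin(4t)·(-1,2) - cos(4t)·(-1,3)).
General solution: C_1X_1 + C_2X_2.
Applying x(0)=1, z(0)=4 gives C_1=-7, C_2=-6.

x(t) = 13e^(2t)sin(4t) + e^(2t)cos(4t), z(t) = -33e^(2t)sin(4t) + 4e^(2t)cos(4t)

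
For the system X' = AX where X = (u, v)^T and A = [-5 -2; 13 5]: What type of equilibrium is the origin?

A = [[-5,-2],[13,5]]; det(A-λI) = λ^2 + 1.
λ = 0 ± i: zero real part.

center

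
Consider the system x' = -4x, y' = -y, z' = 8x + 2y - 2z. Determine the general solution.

Coefficient matrix A = [[-4, 0, 0], [0, -1, 0], [8, 2, -2]].
det(A - λI) = 0 gives eigenvalues λ = -4, -1, -2.
For λ=-4: eigenvector (1,0,-4).
For λ=-1: eigenvector (0,1,2).
For λ=-2: eigenvector (0,0,1).
General solution: C_1e^(-4t)(1,0,-4) + C_2e^(-t)(0,1,2) + C_3e^(-2t)(0,0,1).

x(t) = C_1e^(-4t), y(t) = C_2e^(-t), z(t) = -4C_1e^(-4t) + 2C_2e^(-t) + C_3e^(-2t)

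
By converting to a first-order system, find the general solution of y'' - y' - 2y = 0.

Let x_1 = y, x_2 = y'. Then x_1' = x_2 and x_2' = 2x_1 + x_2.
A = [[0,1],[2,1]]; det(A-λI) = λ^2 - λ - 2.
Eigenvalues λ = -1, 2 with eigenvectors (1,-1), (1,2).

y(t) = c_1e^(-t) + c_2e^(2t)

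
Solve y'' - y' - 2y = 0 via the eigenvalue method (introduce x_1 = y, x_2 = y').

Let x_1 = y, x_2 = y'. Then x_1' = x_2 and x_2' = 2x_1 + x_2.
A = [[0,1],[2,1]]; det(A-λI) = λ^2 - λ - 2.
Eigenvalues λ = -1, 2 with eigenvectors (1,-1), (1,2).

y(t) = c_1e^(-t) + c_2e^(2t)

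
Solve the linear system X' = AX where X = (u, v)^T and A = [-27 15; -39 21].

u(t) = -2c_1e^(-3t)sin(3t) - c_1e^(-3t)cos(3t) - c_2e^(-3t)sin(3t) + 2c_2e^(-3t)cos(3t), v(t) = -3c_1e^(-3t)sin(3t) - 2c_1e^(-3t)cos(3t) - 2c_2e^(-3t)sin(3t) + 3c_2e^(-3t)cos(3t)

Coefficient matrix A = [[-27, 15], [-39, 21]].
Characteristic polynomial det(A - λI) = λ^2 + 6λ + 18 = 0.
Eigenvalues λ = -3 ± 3i (complex conjugate pair).
For λ=-3+3i: an eigenvector is (-1,-2) - i(-2,-3) = (-1 + 2i, -2 + 3i).
A real fundamental pair from Re and Im of e^((-3+3i)t)v: X_1 = e^(-3t)(cos(3t)·(-1,-2) + sin(3t)·(-2,-3)), X_2 = e^(-3t)(sin(3t)·(-1,-2) - cos(3t)·(-2,-3)).
General solution: c_1X_1 + c_2X_2.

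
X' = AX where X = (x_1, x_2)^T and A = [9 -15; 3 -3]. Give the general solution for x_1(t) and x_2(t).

x_1(t) = C_1e^(3t)sin(3t) - 2C_1e^(3t)cos(3t) - 2C_2e^(3t)sin(3t) - C_2e^(3t)cos(3t), x_2(t) = -C_1e^(3t)cos(3t) - C_2e^(3t)sin(3t)

Coefficient matrix A = [[9, -15], [3, -3]].
Characteristic polynomial det(A - λI) = λ^2 - 6λ + 18 = 0.
Eigenvalues λ = 3 ± 3i (complex conjugate pair).
For λ=3+3i: an eigenvector is (-2,-1) - i(1,0) = (-2 - i, -1).
A real fundamental pair from Re and Im of e^((3+3i)t)v: X_1 = e^(3t)(cos(3t)·(-2,-1) + sin(3t)·(1,0)), X_2 = e^(3t)(sin(3t)·(-2,-1) - cos(3t)·(1,0)).
General solution: C_1X_1 + C_2X_2.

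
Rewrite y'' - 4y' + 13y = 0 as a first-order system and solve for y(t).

Let x_1 = y, x_2 = y'. Then x_1' = x_2 and x_2' = -13x_1 + 4x_2.
A = [[0,1],[-13,4]]; det(A-λI) = λ^2 - 4λ + 13.
Eigenvalues λ = 2 ± 3i.

y(t) = K_1e^(2t)cos(3t) + K_2e^(2t)sin(3t)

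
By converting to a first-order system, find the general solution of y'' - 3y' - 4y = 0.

Let x_1 = y, x_2 = y'. Then x_1' = x_2 and x_2' = 4x_1 + 3x_2.
A = [[0,1],[4,3]]; det(A-λI) = λ^2 - 3λ - 4.
Eigenvalues λ = -1, 4 with eigenvectors (1,-1), (1,4).

y(t) = C_1e^(-t) + C_2e^(4t)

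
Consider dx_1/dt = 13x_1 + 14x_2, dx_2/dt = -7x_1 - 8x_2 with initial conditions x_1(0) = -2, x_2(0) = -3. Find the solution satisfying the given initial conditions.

x_1(t) = -10e^(6t) + 8e^(-t), x_2(t) = 5e^(6t) - 8e^(-t)

Coefficient matrix A = [[13, 14], [-7, -8]].
Characteristic polynomial det(A - λI) = λ^2 - 5λ - 6 = 0.
Eigenvalues λ = -1, 6.
For λ=-1: (A-λI) row 1 is [14, 14], so an eigenvector is (-1, 1).
For λ=6: (A-λI) row 1 is [7, 14], so an eigenvector is (2, -1).
General solution: C_1e^(-t)(-1,1) + C_2e^(6t)(2,-1).
Applying x_1(0)=-2, x_2(0)=-3 gives C_1=-8, C_2=-5.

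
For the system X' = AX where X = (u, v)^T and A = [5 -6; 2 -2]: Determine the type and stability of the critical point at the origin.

A = [[5,-6],[2,-2]]; det(A-λI) = λ^2 - 3λ + 2.
λ = 2, 1: both positive.

unstable node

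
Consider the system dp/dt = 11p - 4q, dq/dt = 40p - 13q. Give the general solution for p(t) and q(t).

Coefficient matrix A = [[11, -4], [40, -13]].
Characteristic polynomial det(A - λI) = λ^2 + 2λ + 17 = 0.
Eigenvalues λ = -1 ± 4i (complex conjugate pair).
For λ=-1+4i: an eigenvector is (0,1) - i(-1,-3) = (0 + i, 1 + 3i).
A real fundamental pair from Re and Im of e^((-1+4i)t)v: X_1 = e^(-t)(cos(4t)·(0,1) + sin(4t)·(-1,-3)), X_2 = e^(-t)(sin(4t)·(0,1) - cos(4t)·(-1,-3)).
General solution: K_1X_1 + K_2X_2.

p(t) = -K_1e^(-t)sin(4t) + K_2e^(-t)cos(4t), q(t) = -3K_1e^(-t)sin(4t) + K_1e^(-t)cos(4t) + K_2e^(-t)sin(4t) + 3K_2e^(-t)cos(4t)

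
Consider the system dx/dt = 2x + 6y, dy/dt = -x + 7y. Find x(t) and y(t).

x(t) = -2c_1e^(5t) - 3c_2e^(4t), y(t) = -c_1e^(5t) - c_2e^(4t)

Coefficient matrix A = [[2, 6], [-1, 7]].
Characteristic polynomial det(A - λI) = λ^2 - 9λ + 20 = 0.
Eigenvalues λ = 5, 4.
For λ=5: (A-λI) row 1 is [-3, 6], so an eigenvector is (-2, -1).
For λ=4: (A-λI) row 1 is [-2, 6], so an eigenvector is (-3, -1).
General solution: c_1e^(5t)(-2,-1) + c_2e^(4t)(-3,-1).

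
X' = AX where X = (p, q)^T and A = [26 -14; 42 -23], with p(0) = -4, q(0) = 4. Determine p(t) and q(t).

Coefficient matrix A = [[26, -14], [42, -23]].
Characteristic polynomial det(A - λI) = λ^2 - 3λ - 10 = 0.
Eigenvalues λ = -2, 5.
For λ=-2: (A-λI) row 1 is [28, -14], so an eigenvector is (-1, -2).
For λ=5: (A-λI) row 1 is [21, -14], so an eigenvector is (-2, -3).
General solution: c_1e^(-2t)(-1,-2) + c_2e^(5t)(-2,-3).
Applying p(0)=-4, q(0)=4 gives c_1=-20, c_2=12.

p(t) = -24e^(5t) + 20e^(-2t), q(t) = -36e^(5t) + 40e^(-2t)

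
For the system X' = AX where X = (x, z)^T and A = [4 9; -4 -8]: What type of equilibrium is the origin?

stable improper node

A = [[4,9],[-4,-8]]; det(A-λI) = λ^2 + 4λ + 4.
repeated λ = -2 with a single eigenvector.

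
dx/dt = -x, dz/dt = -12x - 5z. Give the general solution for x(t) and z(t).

Coefficient matrix A = [[-1, 0], [-12, -5]].
Characteristic polynomial det(A - λI) = λ^2 + 6λ + 5 = 0.
Eigenvalues λ = -1, -5.
For λ=-1: (A-λI) row 2 is [-12, -4], so an eigenvector is (1, -3).
For λ=-5: (A-λI) row 1 is [4, 0], so an eigenvector is (0, -1).
General solution: K_1e^(-t)(1,-3) + K_2e^(-5t)(0,-1).

x(t) = K_1e^(-t), z(t) = -3K_1e^(-t) - K_2e^(-5t)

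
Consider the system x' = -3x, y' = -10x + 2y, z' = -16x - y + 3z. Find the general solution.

Coefficient matrix A = [[-3, 0, 0], [-10, 2, 0], [-16, -1, 3]].
det(A - λI) = 0 gives eigenvalues λ = -3, 2, 3.
For λ=-3: eigenvector (1,2,3).
For λ=2: eigenvector (0,1,1).
For λ=3: eigenvector (0,0,1).
General solution: c_1e^(-3t)(1,2,3) + c_2e^(2t)(0,1,1) + c_3e^(3t)(0,0,1).

x(t) = c_1e^(-3t), y(t) = 2c_1e^(-3t) + c_2e^(2t), z(t) = 3c_1e^(-3t) + c_2e^(2t) + c_3e^(3t)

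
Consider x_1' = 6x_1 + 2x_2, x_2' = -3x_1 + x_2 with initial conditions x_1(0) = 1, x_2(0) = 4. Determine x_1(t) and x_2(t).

x_1(t) = 11e^(4t) - 10e^(3t), x_2(t) = -11e^(4t) + 15e^(3t)

Coefficient matrix A = [[6, 2], [-3, 1]].
Characteristic polynomial det(A - λI) = λ^2 - 7λ + 12 = 0.
Eigenvalues λ = 3, 4.
For λ=3: (A-λI) row 1 is [3, 2], so an eigenvector is (2, -3).
For λ=4: (A-λI) row 1 is [2, 2], so an eigenvector is (-1, 1).
General solution: K_1e^(3t)(2,-3) + K_2e^(4t)(-1,1).
Applying x_1(0)=1, x_2(0)=4 gives K_1=-5, K_2=-11.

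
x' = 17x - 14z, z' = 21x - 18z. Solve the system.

Coefficient matrix A = [[17, -14], [21, -18]].
Characteristic polynomial det(A - λI) = λ^2 + λ - 12 = 0.
Eigenvalues λ = -4, 3.
For λ=-4: (A-λI) row 1 is [21, -14], so an eigenvector is (2, 3).
For λ=3: (A-λI) row 1 is [14, -14], so an eigenvector is (1, 1).
General solution: K_1e^(-4t)(2,3) + K_2e^(3t)(1,1).

x(t) = 2K_1e^(-4t) + K_2e^(3t), z(t) = 3K_1e^(-4t) + K_2e^(3t)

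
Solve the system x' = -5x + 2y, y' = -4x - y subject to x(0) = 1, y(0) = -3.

Coefficient matrix A = [[-5, 2], [-4, -1]].
Characteristic polynomial det(A - λI) = λ^2 + 6λ + 13 = 0.
Eigenvalues λ = -3 ± 2i (complex conjugate pair).
For λ=-3+2i: an eigenvector is (-1,-1) - i(0,1) = (-1, -1 - i).
A real fundamental pair from Re and Im of e^((-3+2i)t)v: X_1 = e^(-3t)(cos(2t)·(-1,-1) + sin(2t)·(0,1)), X_2 = e^(-3t)(sin(2t)·(-1,-1) - cos(2t)·(0,1)).
General solution: K_1X_1 + K_2X_2.
Applying x(0)=1, y(0)=-3 gives K_1=-1, K_2=4.

x(t) = -4e^(-3t)sin(2t) + e^(-3t)cos(2t), y(t) = -5e^(-3t)sin(2t) - 3e^(-3t)cos(2t)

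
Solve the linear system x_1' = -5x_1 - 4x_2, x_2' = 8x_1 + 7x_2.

x_1(t) = c_1e^(-t) - c_2e^(3t), x_2(t) = -c_1e^(-t) + 2c_2e^(3t)

Coefficient matrix A = [[-5, -4], [8, 7]].
Characteristic polynomial det(A - λI) = λ^2 - 2λ - 3 = 0.
Eigenvalues λ = -1, 3.
For λ=-1: (A-λI) row 1 is [-4, -4], so an eigenvector is (1, -1).
For λ=3: (A-λI) row 1 is [-8, -4], so an eigenvector is (-1, 2).
General solution: c_1e^(-t)(1,-1) + c_2e^(3t)(-1,2).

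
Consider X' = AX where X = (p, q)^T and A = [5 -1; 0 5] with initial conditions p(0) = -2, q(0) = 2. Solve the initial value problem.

Coefficient matrix A = [[5, -1], [0, 5]].
Characteristic polynomial det(A - λI) = λ^2 - 10λ + 25 = 0.
Single eigenvalue λ = 5 with algebraic multiplicity 2.
Eigenvector v = (-1,0); generalized eigenvector w with (A-λI)w=v is (-1,1).
General solution: e^(5t)[C_1·v + C_2·(t·v + w)].
Applying p(0)=-2, q(0)=2 gives C_1=0, C_2=2.

p(t) = -2te^(5t) - 2e^(5t), q(t) = 2e^(5t)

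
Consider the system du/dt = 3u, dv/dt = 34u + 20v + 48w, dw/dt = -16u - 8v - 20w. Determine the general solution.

u(t) = C_2e^(3t), v(t) = 3C_1e^(4t) - 2C_2e^(3t) - 2C_3e^(-4t), w(t) = -C_1e^(4t) + C_3e^(-4t)

Coefficient matrix A = [[3, 0, 0], [34, 20, 48], [-16, -8, -20]].
det(A - λI) = 0 gives eigenvalues λ = 4, 3, -4.
For λ=4: eigenvector (0,3,-1).
For λ=3: eigenvector (1,-2,0).
For λ=-4: eigenvector (0,-2,1).
General solution: C_1e^(4t)(0,3,-1) + C_2e^(3t)(1,-2,0) + C_3e^(-4t)(0,-2,1).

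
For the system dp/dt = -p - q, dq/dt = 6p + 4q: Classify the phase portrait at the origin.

A = [[-1,-1],[6,4]]; det(A-λI) = λ^2 - 3λ + 2.
λ = 2, 1: both positive.

unstable node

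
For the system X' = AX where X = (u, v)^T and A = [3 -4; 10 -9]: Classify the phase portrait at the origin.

A = [[3,-4],[10,-9]]; det(A-λI) = λ^2 + 6λ + 13.
λ = -3 ± 2i: negative real part.

stable spiral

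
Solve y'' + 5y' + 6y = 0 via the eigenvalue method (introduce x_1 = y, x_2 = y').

Let x_1 = y, x_2 = y'. Then x_1' = x_2 and x_2' = -6x_1 - 5x_2.
A = [[0,1],[-6,-5]]; det(A-λI) = λ^2 + 5λ + 6.
Eigenvalues λ = -3, -2 with eigenvectors (1,-3), (1,-2).

y(t) = C_1e^(-3t) + C_2e^(-2t)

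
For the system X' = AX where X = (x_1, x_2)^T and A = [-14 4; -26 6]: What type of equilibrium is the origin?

A = [[-14,4],[-26,6]]; det(A-λI) = λ^2 + 8λ + 20.
λ = -4 ± 2i: negative real part.

stable spiral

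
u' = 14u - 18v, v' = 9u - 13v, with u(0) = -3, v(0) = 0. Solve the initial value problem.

Coefficient matrix A = [[14, -18], [9, -13]].
Characteristic polynomial det(A - λI) = λ^2 - λ - 20 = 0.
Eigenvalues λ = 5, -4.
For λ=5: (A-λI) row 1 is [9, -18], so an eigenvector is (-2, -1).
For λ=-4: (A-λI) row 1 is [18, -18], so an eigenvector is (1, 1).
General solution: c_1e^(5t)(-2,-1) + c_2e^(-4t)(1,1).
Applying u(0)=-3, v(0)=0 gives c_1=3, c_2=3.

u(t) = -6e^(5t) + 3e^(-4t), v(t) = -3e^(5t) + 3e^(-4t)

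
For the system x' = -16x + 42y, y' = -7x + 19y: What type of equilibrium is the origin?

A = [[-16,42],[-7,19]]; det(A-λI) = λ^2 - 3λ - 10.
λ = 5, -2: opposite signs.

saddle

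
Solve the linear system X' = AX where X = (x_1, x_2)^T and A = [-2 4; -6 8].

x_1(t) = C_1e^(2t) - 2C_2e^(4t), x_2(t) = C_1e^(2t) - 3C_2e^(4t)

Coefficient matrix A = [[-2, 4], [-6, 8]].
Characteristic polynomial det(A - λI) = λ^2 - 6λ + 8 = 0.
Eigenvalues λ = 2, 4.
For λ=2: (A-λI) row 1 is [-4, 4], so an eigenvector is (1, 1).
For λ=4: (A-λI) row 1 is [-6, 4], so an eigenvector is (-2, -3).
General solution: C_1e^(2t)(1,1) + C_2e^(4t)(-2,-3).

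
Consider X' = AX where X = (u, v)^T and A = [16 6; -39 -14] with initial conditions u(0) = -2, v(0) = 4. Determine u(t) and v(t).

u(t) = -2e^(t)sin(3t) - 2e^(t)cos(3t), v(t) = 6e^(t)sin(3t) + 4e^(t)cos(3t)

Coefficient matrix A = [[16, 6], [-39, -14]].
Characteristic polynomial det(A - λI) = λ^2 - 2λ + 10 = 0.
Eigenvalues λ = 1 ± 3i (complex conjugate pair).
For λ=1+3i: an eigenvector is (-1,2) - i(-1,3) = (-1 + i, 2 - 3i).
A real fundamental pair from Re and Im of e^((1+3i)t)v: X_1 = e^(t)(cos(3t)·(-1,2) + sin(3t)·(-1,3)), X_2 = e^(t)(sin(3t)·(-1,2) - cos(3t)·(-1,3)).
General solution: K_1X_1 + K_2X_2.
Applying u(0)=-2, v(0)=4 gives K_1=2, K_2=0.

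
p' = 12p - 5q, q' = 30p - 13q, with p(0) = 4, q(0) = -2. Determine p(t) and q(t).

Coefficient matrix A = [[12, -5], [30, -13]].
Characteristic polynomial det(A - λI) = λ^2 + λ - 6 = 0.
Eigenvalues λ = 2, -3.
For λ=2: (A-λI) row 1 is [10, -5], so an eigenvector is (-1, -2).
For λ=-3: (A-λI) row 1 is [15, -5], so an eigenvector is (1, 3).
General solution: K_1e^(2t)(-1,-2) + K_2e^(-3t)(1,3).
Applying p(0)=4, q(0)=-2 gives K_1=-14, K_2=-10.

p(t) = 14e^(2t) - 10e^(-3t), q(t) = 28e^(2t) - 30e^(-3t)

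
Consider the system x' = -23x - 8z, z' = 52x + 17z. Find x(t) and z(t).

x(t) = c_1e^(-3t)sin(4t) + c_1e^(-3t)cos(4t) + c_2e^(-3t)sin(4t) - c_2e^(-3t)cos(4t), z(t) = -2c_1e^(-3t)sin(4t) - 3c_1e^(-3t)cos(4t) - 3c_2e^(-3t)sin(4t) + 2c_2e^(-3t)cos(4t)

Coefficient matrix A = [[-23, -8], [52, 17]].
Characteristic polynomial det(A - λI) = λ^2 + 6λ + 25 = 0.
Eigenvalues λ = -3 ± 4i (complex conjugate pair).
For λ=-3+4i: an eigenvector is (1,-3) - i(1,-2) = (1 - i, -3 + 2i).
A real fundamental pair from Re and Im of e^((-3+4i)t)v: X_1 = e^(-3t)(cos(4t)·(1,-3) + sin(4t)·(1,-2)), X_2 = e^(-3t)(sin(4t)·(1,-3) - cos(4t)·(1,-2)).
General solution: c_1X_1 + c_2X_2.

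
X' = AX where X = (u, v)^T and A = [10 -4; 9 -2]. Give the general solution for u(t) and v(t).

Coefficient matrix A = [[10, -4], [9, -2]].
Characteristic polynomial det(A - λI) = λ^2 - 8λ + 16 = 0.
Single eigenvalue λ = 4 with algebraic multiplicity 2.
Eigenvector v = (-2,-3); generalized eigenvector w with (A-λI)w=v is (-1,-1).
General solution: e^(4t)[c_1·v + c_2·(t·v + w)].

u(t) = -2c_1e^(4t) - 2c_2te^(4t) - c_2e^(4t), v(t) = -3c_1e^(4t) - 3c_2te^(4t) - c_2e^(4t)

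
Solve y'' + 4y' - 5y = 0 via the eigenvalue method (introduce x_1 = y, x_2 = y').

y(t) = C_1e^(-5t) + C_2e^(t)

Let x_1 = y, x_2 = y'. Then x_1' = x_2 and x_2' = 5x_1 - 4x_2.
A = [[0,1],[5,-4]]; det(A-λI) = λ^2 + 4λ - 5.
Eigenvalues λ = -5, 1 with eigenvectors (1,-5), (1,1).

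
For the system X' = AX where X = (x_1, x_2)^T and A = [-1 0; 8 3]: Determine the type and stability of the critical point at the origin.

saddle

A = [[-1,0],[8,3]]; det(A-λI) = λ^2 - 2λ - 3.
λ = -1, 3: opposite signs.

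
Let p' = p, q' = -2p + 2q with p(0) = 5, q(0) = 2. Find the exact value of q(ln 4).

-88

A = [[1,0],[-2,2]]; eigenvalues λ = 1, 2.
Eigenvectors: (1,2) for λ=1, (0,1) for λ=2.
From the initial condition, c_1 = 5, c_2 = -8.
q(ln 4) = (5)(4^1)(2) + (-8)(4^2)(1) = -88.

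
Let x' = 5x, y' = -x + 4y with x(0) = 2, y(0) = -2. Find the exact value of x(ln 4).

2048

A = [[5,0],[-1,4]]; eigenvalues λ = 4, 5.
Eigenvectors: (0,-1) for λ=4, (1,-1) for λ=5.
From the initial condition, c_1 = 0, c_2 = 2.
x(ln 4) = (0)(4^4)(0) + (2)(4^5)(1) = 2048.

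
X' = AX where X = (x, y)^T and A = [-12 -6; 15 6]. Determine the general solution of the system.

Coefficient matrix A = [[-12, -6], [15, 6]].
Characteristic polynomial det(A - λI) = λ^2 + 6λ + 18 = 0.
Eigenvalues λ = -3 ± 3i (complex conjugate pair).
For λ=-3+3i: an eigenvector is (1,-1) - i(-1,2) = (1 + i, -1 - 2i).
A real fundamental pair from Re and Im of e^((-3+3i)t)v: X_1 = e^(-3t)(cos(3t)·(1,-1) + sin(3t)·(-1,2)), X_2 = e^(-3t)(sin(3t)·(1,-1) - cos(3t)·(-1,2)).
General solution: C_1X_1 + C_2X_2.

x(t) = -C_1e^(-3t)sin(3t) + C_1e^(-3t)cos(3t) + C_2e^(-3t)sin(3t) + C_2e^(-3t)cos(3t), y(t) = 2C_1e^(-3t)sin(3t) - C_1e^(-3t)cos(3t) - C_2e^(-3t)sin(3t) - 2C_2e^(-3t)cos(3t)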